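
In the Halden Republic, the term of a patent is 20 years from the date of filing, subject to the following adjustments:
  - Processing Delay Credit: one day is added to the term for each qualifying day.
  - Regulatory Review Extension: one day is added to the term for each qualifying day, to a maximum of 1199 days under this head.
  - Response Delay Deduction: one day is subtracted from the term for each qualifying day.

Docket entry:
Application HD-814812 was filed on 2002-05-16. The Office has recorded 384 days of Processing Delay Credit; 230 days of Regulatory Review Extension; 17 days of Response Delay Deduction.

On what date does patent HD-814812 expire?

January 3, 2024

Base term: filing date + 20 years → 16 May 2022.
Processing Delay Credit: +384 days → 4 June 2023.
Regulatory Review Extension: 230 days (within the 1199-day cap) → +230 days → 20 January 2024.
Response Delay Deduction: −17 days → 3 January 2024.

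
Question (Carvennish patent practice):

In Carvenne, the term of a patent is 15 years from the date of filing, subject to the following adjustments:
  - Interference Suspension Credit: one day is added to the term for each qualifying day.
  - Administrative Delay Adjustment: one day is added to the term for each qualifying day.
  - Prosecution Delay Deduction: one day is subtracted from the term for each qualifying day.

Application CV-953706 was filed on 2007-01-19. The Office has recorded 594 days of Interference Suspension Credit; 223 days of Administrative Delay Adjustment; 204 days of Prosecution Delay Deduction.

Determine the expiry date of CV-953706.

Base term: filing date + 15 years → 19 January 2022.
Interference Suspension Credit: +594 days → 5 September 2023.
Administrative Delay Adjustment: +223 days → 15 April 2024.
Prosecution Delay Deduction: −204 days → 24 September 2023.

2023-09-24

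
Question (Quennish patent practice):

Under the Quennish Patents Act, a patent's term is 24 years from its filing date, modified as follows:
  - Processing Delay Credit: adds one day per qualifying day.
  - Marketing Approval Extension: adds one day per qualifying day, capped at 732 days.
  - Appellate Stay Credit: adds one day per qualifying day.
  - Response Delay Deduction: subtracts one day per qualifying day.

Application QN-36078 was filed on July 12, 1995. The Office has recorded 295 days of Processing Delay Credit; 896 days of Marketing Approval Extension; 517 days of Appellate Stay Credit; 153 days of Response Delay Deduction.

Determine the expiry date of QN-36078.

May 3, 2023

Base term: filing date + 24 years → 12 July 2019.
Processing Delay Credit: +295 days → 2 May 2020.
Marketing Approval Extension: 896 days claimed exceeds the 732-day cap, so +732 days → 4 May 2022.
Appellate Stay Credit: +517 days → 3 October 2023.
Response Delay Deduction: −153 days → 3 May 2023.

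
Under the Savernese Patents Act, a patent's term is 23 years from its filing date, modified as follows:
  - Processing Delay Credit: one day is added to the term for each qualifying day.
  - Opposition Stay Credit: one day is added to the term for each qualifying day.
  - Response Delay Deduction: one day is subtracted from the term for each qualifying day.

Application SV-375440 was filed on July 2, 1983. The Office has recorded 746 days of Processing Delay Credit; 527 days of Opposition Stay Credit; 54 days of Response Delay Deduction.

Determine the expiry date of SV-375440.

Base term: filing date + 23 years → 2 July 2006.
Processing Delay Credit: +746 days → 17 July 2008.
Opposition Stay Credit: +527 days → 26 December 2009.
Response Delay Deduction: −54 days → 2 November 2009.

2009-11-02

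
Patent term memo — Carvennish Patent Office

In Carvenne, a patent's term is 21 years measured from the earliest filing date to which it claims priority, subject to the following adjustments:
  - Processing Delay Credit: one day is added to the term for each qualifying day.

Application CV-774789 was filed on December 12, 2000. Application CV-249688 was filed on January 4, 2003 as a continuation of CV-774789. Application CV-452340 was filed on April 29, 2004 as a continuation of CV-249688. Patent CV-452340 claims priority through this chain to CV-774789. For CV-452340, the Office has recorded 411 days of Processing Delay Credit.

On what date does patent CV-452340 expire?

Earliest priority filing: 12 December 2000.
Base term: 12 December 2000 + 21 years → 12 December 2021.
Processing Delay Credit: +411 days → 27 January 2023.

January 27, 2023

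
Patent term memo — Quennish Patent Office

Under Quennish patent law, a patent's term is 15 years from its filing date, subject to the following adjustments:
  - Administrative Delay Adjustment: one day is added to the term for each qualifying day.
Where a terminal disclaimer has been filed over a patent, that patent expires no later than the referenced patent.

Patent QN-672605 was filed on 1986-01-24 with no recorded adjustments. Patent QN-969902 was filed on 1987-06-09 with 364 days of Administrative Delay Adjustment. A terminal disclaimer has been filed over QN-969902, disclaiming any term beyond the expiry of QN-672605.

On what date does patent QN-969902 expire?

Natural term of QN-969902:
  Base: filing + 15 years → 9 June 2002.
  Administrative Delay Adjustment: +364 days → 8 June 2003.
Expiry of referenced patent QN-672605:
  Base: filing + 15 years → 24 January 2001.
Terminal disclaimer: QN-969902 expires on the earlier of 8 June 2003 and 24 January 2001.

2001-01-24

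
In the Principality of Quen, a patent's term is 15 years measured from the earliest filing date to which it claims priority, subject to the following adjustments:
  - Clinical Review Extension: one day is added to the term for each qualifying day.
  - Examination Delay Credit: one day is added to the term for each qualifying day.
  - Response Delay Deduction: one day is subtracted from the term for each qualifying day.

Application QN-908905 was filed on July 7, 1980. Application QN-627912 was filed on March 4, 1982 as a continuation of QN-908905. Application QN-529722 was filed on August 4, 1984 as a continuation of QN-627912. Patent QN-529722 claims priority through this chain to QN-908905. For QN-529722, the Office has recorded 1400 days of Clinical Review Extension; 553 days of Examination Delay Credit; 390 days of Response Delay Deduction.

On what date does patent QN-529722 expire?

Earliest priority filing: 7 July 1980.
Base term: 7 July 1980 + 15 years → 7 July 1995.
Clinical Review Extension: +1400 days → 7 May 1999.
Examination Delay Credit: +553 days → 10 November 2000.
Response Delay Deduction: −390 days → 17 October 1999.

October 17, 1999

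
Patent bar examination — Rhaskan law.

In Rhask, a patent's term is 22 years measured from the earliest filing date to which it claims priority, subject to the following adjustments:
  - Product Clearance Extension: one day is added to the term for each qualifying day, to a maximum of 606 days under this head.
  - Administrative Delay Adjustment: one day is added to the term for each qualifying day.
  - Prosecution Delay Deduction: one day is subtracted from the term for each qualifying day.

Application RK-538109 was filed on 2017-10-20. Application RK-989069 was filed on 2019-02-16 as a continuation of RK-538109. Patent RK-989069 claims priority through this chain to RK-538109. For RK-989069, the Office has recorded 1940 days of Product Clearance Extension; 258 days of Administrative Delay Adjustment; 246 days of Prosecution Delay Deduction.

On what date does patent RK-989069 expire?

Earliest priority filing: 20 October 2017.
Base term: 20 October 2017 + 22 years → 20 October 2039.
Product Clearance Extension: 1940 days claimed exceeds the 606-day cap, so +606 days → 17 June 2041.
Administrative Delay Adjustment: +258 days → 2 March 2042.
Prosecution Delay Deduction: −246 days → 29 June 2041.

2041-06-29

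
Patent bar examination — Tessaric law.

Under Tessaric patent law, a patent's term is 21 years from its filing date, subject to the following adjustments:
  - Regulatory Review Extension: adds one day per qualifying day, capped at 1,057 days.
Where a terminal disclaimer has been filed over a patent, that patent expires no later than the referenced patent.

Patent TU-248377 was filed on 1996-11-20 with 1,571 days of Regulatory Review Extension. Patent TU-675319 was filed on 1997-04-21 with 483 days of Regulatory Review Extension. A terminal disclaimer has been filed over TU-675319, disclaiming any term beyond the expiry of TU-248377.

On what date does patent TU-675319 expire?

2019-08-17

Natural term of TU-675319:
  Base: filing + 21 years → 21 April 2018.
  Regulatory Review Extension: 483 days (within the 1057-day cap) → +483 days → 17 August 2019.
Expiry of referenced patent TU-248377:
  Base: filing + 21 years → 20 November 2017.
  Regulatory Review Extension: 1571 days claimed exceeds the 1057-day cap, so +1057 days → 12 October 2020.
Terminal disclaimer: TU-675319 expires on the earlier of 17 August 2019 and 12 October 2020.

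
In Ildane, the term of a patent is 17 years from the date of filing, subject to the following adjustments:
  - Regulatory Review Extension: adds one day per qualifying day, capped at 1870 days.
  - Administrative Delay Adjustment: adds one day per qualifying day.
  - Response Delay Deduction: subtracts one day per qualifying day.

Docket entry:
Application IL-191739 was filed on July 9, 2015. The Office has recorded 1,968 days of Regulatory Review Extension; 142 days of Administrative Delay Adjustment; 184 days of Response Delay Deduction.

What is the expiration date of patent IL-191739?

Base term: filing date + 17 years → 9 July 2032.
Regulatory Review Extension: 1968 days claimed exceeds the 1870-day cap, so +1870 days → 22 August 2037.
Administrative Delay Adjustment: +142 days → 11 January 2038.
Response Delay Deduction: −184 days → 11 July 2037.

2037-07-11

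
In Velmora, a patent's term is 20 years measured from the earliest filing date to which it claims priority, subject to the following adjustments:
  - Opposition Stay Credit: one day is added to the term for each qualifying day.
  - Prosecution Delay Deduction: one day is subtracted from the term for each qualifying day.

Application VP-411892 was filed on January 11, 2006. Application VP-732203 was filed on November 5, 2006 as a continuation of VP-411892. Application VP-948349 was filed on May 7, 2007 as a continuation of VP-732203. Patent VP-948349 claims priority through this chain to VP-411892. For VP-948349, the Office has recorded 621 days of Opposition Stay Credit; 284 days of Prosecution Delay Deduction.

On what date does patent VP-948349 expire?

2026-12-14

Earliest priority filing: 11 January 2006.
Base term: 11 January 2006 + 20 years → 11 January 2026.
Opposition Stay Credit: +621 days → 24 September 2027.
Prosecution Delay Deduction: −284 days → 14 December 2026.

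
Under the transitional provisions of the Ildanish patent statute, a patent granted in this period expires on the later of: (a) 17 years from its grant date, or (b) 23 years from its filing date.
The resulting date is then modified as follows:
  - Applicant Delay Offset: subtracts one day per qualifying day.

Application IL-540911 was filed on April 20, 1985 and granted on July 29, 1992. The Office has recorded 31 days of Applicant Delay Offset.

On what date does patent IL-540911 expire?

June 28, 2009

(a) grant + 17 years → 29 July 2009.
(b) filing + 23 years → 20 April 2008.
Later of the two: 29 July 2009.
Applicant Delay Offset: −31 days → 28 June 2009.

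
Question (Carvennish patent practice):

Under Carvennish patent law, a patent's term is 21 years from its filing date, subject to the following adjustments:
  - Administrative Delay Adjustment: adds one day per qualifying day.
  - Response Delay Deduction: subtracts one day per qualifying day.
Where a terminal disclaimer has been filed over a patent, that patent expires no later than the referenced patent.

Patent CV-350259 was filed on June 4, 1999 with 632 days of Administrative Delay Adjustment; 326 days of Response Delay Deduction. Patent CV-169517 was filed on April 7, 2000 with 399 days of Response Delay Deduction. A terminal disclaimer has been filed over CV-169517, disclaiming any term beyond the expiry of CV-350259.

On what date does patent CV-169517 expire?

Natural term of CV-169517:
  Base: filing + 21 years → 7 April 2021.
  Response Delay Deduction: −399 days → 4 March 2020.
Expiry of referenced patent CV-350259:
  Base: filing + 21 years → 4 June 2020.
  Administrative Delay Adjustment: +632 days → 26 February 2022.
  Response Delay Deduction: −326 days → 6 April 2021.
Terminal disclaimer: CV-169517 expires on the earlier of 4 March 2020 and 6 April 2021.

March 4, 2020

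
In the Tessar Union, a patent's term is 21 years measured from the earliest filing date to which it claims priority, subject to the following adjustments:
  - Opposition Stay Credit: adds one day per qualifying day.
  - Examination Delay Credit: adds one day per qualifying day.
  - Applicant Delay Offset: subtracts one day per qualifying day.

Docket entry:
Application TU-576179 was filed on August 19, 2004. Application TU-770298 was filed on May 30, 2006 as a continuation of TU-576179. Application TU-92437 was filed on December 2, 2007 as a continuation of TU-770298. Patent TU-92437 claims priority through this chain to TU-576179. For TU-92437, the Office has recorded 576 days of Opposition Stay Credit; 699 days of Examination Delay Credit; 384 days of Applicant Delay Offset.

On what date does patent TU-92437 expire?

Earliest priority filing: 19 August 2004.
Base term: 19 August 2004 + 21 years → 19 August 2025.
Opposition Stay Credit: +576 days → 18 March 2027.
Examination Delay Credit: +699 days → 14 February 2029.
Applicant Delay Offset: −384 days → 27 January 2028.

2028-01-27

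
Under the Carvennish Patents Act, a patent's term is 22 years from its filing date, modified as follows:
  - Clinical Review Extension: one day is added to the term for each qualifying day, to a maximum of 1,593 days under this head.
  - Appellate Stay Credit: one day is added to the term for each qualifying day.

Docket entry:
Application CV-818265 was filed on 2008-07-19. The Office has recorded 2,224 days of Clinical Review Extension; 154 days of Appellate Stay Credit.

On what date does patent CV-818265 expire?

May 1, 2035

Base term: filing date + 22 years → 19 July 2030.
Clinical Review Extension: 2224 days claimed exceeds the 1593-day cap, so +1593 days → 28 November 2034.
Appellate Stay Credit: +154 days → 1 May 2035.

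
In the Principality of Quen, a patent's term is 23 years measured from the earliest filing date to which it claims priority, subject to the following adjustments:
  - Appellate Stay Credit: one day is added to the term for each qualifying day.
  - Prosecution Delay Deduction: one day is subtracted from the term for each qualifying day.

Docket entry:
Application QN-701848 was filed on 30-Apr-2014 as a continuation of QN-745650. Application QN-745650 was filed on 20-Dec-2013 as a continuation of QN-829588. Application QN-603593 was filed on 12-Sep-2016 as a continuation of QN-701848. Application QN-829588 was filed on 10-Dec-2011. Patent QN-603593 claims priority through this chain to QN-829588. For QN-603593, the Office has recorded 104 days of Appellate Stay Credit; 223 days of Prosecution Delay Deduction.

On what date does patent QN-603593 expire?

Earliest priority filing: 10 December 2011.
Base term: 10 December 2011 + 23 years → 10 December 2034.
Appellate Stay Credit: +104 days → 24 March 2035.
Prosecution Delay Deduction: −223 days → 13 August 2034.

2034-08-13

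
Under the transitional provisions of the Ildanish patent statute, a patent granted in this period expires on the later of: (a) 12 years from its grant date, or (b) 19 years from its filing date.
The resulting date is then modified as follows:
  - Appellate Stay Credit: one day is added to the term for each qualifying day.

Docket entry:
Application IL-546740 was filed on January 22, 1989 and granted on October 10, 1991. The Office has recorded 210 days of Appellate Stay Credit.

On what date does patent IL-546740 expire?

2008-08-19

(a) grant + 12 years → 10 October 2003.
(b) filing + 19 years → 22 January 2008.
Later of the two: 22 January 2008.
Appellate Stay Credit: +210 days → 19 August 2008.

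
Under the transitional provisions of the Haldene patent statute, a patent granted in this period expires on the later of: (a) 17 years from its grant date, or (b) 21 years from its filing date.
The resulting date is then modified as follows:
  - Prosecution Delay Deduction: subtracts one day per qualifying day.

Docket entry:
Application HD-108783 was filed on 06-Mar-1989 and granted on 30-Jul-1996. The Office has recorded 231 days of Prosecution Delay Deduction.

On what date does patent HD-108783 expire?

December 11, 2012

(a) grant + 17 years → 30 July 2013.
(b) filing + 21 years → 6 March 2010.
Later of the two: 30 July 2013.
Prosecution Delay Deduction: −231 days → 11 December 2012.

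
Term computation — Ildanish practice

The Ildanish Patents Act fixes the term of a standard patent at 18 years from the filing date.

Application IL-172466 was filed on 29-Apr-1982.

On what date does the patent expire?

April 29, 2000

Filing date + 18 years → 29 April 2000.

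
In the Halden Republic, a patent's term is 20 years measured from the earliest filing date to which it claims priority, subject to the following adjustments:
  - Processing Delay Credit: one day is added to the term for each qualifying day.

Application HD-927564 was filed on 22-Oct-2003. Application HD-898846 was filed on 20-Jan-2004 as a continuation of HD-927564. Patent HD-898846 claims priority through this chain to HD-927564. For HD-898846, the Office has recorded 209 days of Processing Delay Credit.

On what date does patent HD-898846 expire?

Earliest priority filing: 22 October 2003.
Base term: 22 October 2003 + 20 years → 22 October 2023.
Processing Delay Credit: +209 days → 18 May 2024.

May 18, 2024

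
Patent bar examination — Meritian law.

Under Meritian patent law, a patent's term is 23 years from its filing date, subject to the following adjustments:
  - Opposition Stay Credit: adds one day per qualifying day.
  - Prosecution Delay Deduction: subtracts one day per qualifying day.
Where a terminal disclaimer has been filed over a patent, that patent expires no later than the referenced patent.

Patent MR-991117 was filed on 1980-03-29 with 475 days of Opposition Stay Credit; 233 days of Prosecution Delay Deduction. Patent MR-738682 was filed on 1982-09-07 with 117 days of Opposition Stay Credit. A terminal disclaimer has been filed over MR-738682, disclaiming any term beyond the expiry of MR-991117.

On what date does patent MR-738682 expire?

Natural term of MR-738682:
  Base: filing + 23 years → 7 September 2005.
  Opposition Stay Credit: +117 days → 2 January 2006.
Expiry of referenced patent MR-991117:
  Base: filing + 23 years → 29 March 2003.
  Opposition Stay Credit: +475 days → 16 July 2004.
  Prosecution Delay Deduction: −233 days → 26 November 2003.
Terminal disclaimer: MR-738682 expires on the earlier of 2 January 2006 and 26 November 2003.

2003-11-26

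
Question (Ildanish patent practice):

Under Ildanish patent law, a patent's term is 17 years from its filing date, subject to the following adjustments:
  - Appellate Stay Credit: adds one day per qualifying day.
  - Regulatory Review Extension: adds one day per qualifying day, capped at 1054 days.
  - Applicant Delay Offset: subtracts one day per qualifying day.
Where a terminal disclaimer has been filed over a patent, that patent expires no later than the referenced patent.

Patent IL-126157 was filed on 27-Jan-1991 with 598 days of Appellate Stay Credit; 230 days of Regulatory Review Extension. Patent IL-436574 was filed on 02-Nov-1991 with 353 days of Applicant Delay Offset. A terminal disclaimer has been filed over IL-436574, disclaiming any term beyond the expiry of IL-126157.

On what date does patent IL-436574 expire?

Natural term of IL-436574:
  Base: filing + 17 years → 2 November 2008.
  Applicant Delay Offset: −353 days → 15 November 2007.
Expiry of referenced patent IL-126157:
  Base: filing + 17 years → 27 January 2008.
  Appellate Stay Credit: +598 days → 16 September 2009.
  Regulatory Review Extension: 230 days (within the 1054-day cap) → +230 days → 4 May 2010.
Terminal disclaimer: IL-436574 expires on the earlier of 15 November 2007 and 4 May 2010.

2007-11-15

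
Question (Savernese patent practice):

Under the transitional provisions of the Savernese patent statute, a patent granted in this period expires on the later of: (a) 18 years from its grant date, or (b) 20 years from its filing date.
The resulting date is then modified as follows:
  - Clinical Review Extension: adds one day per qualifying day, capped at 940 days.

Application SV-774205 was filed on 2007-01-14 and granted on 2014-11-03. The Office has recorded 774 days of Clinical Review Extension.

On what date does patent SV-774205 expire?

December 17, 2034

(a) grant + 18 years → 3 November 2032.
(b) filing + 20 years → 14 January 2027.
Later of the two: 3 November 2032.
Clinical Review Extension: 774 days (within the 940-day cap) → +774 days → 17 December 2034.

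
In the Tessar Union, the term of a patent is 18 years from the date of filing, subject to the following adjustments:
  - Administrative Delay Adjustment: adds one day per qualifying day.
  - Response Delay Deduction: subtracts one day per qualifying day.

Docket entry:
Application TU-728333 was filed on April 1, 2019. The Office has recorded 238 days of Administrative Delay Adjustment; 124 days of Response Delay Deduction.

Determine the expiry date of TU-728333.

2037-07-24

Base term: filing date + 18 years → 1 April 2037.
Administrative Delay Adjustment: +238 days → 25 November 2037.
Response Delay Deduction: −124 days → 24 July 2037.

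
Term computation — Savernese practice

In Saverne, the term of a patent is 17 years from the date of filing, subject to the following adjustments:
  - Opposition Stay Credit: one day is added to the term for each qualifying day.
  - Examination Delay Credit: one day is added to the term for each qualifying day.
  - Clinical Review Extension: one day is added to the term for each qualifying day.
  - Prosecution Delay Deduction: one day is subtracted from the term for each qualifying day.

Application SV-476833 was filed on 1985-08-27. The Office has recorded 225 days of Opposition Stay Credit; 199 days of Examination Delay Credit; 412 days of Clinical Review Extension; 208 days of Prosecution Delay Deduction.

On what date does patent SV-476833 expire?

May 16, 2004

Base term: filing date + 17 years → 27 August 2002.
Opposition Stay Credit: +225 days → 9 April 2003.
Examination Delay Credit: +199 days → 25 October 2003.
Clinical Review Extension: +412 days → 10 December 2004.
Prosecution Delay Deduction: −208 days → 16 May 2004.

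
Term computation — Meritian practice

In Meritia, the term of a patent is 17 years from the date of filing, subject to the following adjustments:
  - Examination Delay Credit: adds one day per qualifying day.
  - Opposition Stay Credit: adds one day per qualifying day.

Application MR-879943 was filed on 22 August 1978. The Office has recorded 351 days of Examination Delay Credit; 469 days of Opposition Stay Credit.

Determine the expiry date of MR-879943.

November 19, 1997

Base term: filing date + 17 years → 22 August 1995.
Examination Delay Credit: +351 days → 7 August 1996.
Opposition Stay Credit: +469 days → 19 November 1997.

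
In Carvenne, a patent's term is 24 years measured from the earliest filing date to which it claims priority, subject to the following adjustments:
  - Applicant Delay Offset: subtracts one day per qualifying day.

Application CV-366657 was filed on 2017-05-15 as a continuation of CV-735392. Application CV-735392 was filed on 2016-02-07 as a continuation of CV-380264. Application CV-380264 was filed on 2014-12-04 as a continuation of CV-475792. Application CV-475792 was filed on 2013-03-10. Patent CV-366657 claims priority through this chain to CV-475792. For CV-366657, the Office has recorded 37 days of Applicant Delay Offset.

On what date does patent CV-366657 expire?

2037-02-01

Earliest priority filing: 10 March 2013.
Base term: 10 March 2013 + 24 years → 10 March 2037.
Applicant Delay Offset: −37 days → 1 February 2037.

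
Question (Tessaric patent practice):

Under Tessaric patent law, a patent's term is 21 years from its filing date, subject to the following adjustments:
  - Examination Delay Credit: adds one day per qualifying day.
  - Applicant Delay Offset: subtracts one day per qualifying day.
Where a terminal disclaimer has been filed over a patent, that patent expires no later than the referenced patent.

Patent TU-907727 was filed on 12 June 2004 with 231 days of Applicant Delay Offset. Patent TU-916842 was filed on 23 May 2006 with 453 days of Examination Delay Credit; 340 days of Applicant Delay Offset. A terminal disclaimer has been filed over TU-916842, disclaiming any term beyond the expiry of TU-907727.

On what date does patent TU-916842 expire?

2024-10-24

Natural term of TU-916842:
  Base: filing + 21 years → 23 May 2027.
  Examination Delay Credit: +453 days → 18 August 2028.
  Applicant Delay Offset: −340 days → 13 September 2027.
Expiry of referenced patent TU-907727:
  Base: filing + 21 years → 12 June 2025.
  Applicant Delay Offset: −231 days → 24 October 2024.
Terminal disclaimer: TU-916842 expires on the earlier of 13 September 2027 and 24 October 2024.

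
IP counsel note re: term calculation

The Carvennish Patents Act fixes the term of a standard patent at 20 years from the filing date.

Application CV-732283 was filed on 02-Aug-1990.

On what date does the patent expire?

2010-08-02

Filing date + 20 years → 2 August 2010.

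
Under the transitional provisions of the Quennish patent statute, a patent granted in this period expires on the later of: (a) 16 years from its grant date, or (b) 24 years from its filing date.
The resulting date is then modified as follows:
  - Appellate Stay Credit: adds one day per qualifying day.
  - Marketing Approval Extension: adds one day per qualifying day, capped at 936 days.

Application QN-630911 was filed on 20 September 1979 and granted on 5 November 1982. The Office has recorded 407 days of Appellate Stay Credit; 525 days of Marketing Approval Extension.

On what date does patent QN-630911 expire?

April 9, 2006

(a) grant + 16 years → 5 November 1998.
(b) filing + 24 years → 20 September 2003.
Later of the two: 20 September 2003.
Appellate Stay Credit: +407 days → 31 October 2004.
Marketing Approval Extension: 525 days (within the 936-day cap) → +525 days → 9 April 2006.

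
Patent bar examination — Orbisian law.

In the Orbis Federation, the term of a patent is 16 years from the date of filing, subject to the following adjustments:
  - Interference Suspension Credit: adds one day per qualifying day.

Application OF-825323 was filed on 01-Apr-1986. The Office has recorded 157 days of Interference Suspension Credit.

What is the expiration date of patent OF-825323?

2002-09-05

Base term: filing date + 16 years → 1 April 2002.
Interference Suspension Credit: +157 days → 5 September 2002.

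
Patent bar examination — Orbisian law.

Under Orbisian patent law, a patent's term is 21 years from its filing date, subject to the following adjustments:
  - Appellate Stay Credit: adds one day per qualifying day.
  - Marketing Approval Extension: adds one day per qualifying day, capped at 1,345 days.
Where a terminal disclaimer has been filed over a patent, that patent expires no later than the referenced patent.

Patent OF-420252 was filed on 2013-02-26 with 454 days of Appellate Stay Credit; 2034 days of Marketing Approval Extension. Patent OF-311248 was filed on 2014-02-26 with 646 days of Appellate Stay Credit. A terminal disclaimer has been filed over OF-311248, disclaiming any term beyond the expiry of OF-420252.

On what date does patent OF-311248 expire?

December 3, 2036

Natural term of OF-311248:
  Base: filing + 21 years → 26 February 2035.
  Appellate Stay Credit: +646 days → 3 December 2036.
Expiry of referenced patent OF-420252:
  Base: filing + 21 years → 26 February 2034.
  Appellate Stay Credit: +454 days → 26 May 2035.
  Marketing Approval Extension: 2034 days claimed exceeds the 1345-day cap, so +1345 days → 30 January 2039.
Terminal disclaimer: OF-311248 expires on the earlier of 3 December 2036 and 30 January 2039.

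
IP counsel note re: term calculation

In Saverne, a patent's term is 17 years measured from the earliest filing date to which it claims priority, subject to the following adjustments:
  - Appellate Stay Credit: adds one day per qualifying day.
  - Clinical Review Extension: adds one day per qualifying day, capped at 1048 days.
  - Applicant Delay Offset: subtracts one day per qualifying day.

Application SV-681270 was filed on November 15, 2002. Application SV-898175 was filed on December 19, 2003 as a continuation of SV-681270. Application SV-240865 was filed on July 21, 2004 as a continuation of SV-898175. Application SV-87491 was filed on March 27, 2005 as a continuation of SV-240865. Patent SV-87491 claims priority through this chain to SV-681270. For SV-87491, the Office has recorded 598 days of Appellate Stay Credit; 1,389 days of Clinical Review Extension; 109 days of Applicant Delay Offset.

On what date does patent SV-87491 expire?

Earliest priority filing: 15 November 2002.
Base term: 15 November 2002 + 17 years → 15 November 2019.
Appellate Stay Credit: +598 days → 5 July 2021.
Clinical Review Extension: 1389 days claimed exceeds the 1048-day cap, so +1048 days → 18 May 2024.
Applicant Delay Offset: −109 days → 30 January 2024.

January 30, 2024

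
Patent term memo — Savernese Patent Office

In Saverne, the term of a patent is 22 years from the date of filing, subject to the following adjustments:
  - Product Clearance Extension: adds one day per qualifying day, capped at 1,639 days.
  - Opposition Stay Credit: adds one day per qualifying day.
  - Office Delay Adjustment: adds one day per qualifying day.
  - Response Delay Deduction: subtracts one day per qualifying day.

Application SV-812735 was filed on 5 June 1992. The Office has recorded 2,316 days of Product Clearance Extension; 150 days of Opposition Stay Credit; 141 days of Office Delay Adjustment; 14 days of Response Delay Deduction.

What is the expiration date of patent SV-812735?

2019-09-03

Base term: filing date + 22 years → 5 June 2014.
Product Clearance Extension: 2316 days claimed exceeds the 1639-day cap, so +1639 days → 30 November 2018.
Opposition Stay Credit: +150 days → 29 April 2019.
Office Delay Adjustment: +141 days → 17 September 2019.
Response Delay Deduction: −14 days → 3 September 2019.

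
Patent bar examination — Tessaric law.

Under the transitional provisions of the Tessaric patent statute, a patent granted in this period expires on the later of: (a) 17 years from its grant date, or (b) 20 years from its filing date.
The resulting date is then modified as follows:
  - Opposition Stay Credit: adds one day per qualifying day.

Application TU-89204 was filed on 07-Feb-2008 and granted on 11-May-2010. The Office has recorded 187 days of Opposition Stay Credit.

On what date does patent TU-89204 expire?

(a) grant + 17 years → 11 May 2027.
(b) filing + 20 years → 7 February 2028.
Later of the two: 7 February 2028.
Opposition Stay Credit: +187 days → 12 August 2028.

August 12, 2028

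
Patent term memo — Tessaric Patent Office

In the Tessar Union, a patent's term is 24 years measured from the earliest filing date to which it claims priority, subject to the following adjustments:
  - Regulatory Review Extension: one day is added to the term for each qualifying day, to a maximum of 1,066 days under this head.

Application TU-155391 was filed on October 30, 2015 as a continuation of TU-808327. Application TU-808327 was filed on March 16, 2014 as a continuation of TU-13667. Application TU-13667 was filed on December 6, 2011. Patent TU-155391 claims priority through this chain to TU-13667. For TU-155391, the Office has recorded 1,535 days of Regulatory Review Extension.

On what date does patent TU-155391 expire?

Earliest priority filing: 6 December 2011.
Base term: 6 December 2011 + 24 years → 6 December 2035.
Regulatory Review Extension: 1535 days claimed exceeds the 1066-day cap, so +1066 days → 6 November 2038.

2038-11-06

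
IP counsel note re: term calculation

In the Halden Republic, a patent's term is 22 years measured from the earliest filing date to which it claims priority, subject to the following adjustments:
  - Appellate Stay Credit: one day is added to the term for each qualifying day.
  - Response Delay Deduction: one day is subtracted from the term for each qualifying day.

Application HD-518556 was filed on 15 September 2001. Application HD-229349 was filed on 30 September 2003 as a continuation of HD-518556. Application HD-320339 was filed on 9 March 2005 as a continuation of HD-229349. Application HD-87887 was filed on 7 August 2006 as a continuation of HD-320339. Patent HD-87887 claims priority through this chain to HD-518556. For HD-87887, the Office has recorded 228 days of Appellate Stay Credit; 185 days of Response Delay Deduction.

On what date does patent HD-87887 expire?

Earliest priority filing: 15 September 2001.
Base term: 15 September 2001 + 22 years → 15 September 2023.
Appellate Stay Credit: +228 days → 30 April 2024.
Response Delay Deduction: −185 days → 28 October 2023.

October 28, 2023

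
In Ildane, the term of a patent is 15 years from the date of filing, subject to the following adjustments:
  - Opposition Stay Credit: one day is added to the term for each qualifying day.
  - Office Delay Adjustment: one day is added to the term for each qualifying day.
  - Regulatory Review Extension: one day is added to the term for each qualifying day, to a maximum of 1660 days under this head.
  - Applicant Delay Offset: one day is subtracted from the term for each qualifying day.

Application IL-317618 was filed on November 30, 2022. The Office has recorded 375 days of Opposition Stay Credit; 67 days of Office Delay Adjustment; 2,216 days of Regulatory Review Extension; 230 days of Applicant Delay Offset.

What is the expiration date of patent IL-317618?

Base term: filing date + 15 years → 30 November 2037.
Opposition Stay Credit: +375 days → 10 December 2038.
Office Delay Adjustment: +67 days → 15 February 2039.
Regulatory Review Extension: 2216 days claimed exceeds the 1660-day cap, so +1660 days → 2 September 2043.
Applicant Delay Offset: −230 days → 15 January 2043.

January 15, 2043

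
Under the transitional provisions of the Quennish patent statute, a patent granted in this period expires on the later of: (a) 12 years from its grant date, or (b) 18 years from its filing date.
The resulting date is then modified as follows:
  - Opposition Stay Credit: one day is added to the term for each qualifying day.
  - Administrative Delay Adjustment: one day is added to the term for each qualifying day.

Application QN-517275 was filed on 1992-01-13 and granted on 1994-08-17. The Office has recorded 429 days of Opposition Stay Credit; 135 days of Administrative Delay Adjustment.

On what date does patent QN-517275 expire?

(a) grant + 12 years → 17 August 2006.
(b) filing + 18 years → 13 January 2010.
Later of the two: 13 January 2010.
Opposition Stay Credit: +429 days → 18 March 2011.
Administrative Delay Adjustment: +135 days → 31 July 2011.

July 31, 2011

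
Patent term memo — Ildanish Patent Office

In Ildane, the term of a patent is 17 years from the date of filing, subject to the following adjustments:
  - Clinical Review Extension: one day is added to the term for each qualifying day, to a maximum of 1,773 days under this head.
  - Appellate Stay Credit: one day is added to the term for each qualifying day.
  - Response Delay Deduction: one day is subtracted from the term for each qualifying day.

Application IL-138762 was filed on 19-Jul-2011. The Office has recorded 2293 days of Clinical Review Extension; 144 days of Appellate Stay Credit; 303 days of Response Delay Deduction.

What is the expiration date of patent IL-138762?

2032-12-19

Base term: filing date + 17 years → 19 July 2028.
Clinical Review Extension: 2293 days claimed exceeds the 1773-day cap, so +1773 days → 27 May 2033.
Appellate Stay Credit: +144 days → 18 October 2033.
Response Delay Deduction: −303 days → 19 December 2032.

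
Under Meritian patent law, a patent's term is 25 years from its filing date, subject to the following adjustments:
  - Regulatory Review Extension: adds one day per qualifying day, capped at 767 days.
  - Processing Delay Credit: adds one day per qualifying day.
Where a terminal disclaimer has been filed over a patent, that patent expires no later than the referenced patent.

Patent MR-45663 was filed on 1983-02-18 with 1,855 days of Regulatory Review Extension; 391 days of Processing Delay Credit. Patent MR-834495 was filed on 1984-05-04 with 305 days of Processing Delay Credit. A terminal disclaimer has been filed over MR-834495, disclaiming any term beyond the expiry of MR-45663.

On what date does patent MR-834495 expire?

Natural term of MR-834495:
  Base: filing + 25 years → 4 May 2009.
  Processing Delay Credit: +305 days → 5 March 2010.
Expiry of referenced patent MR-45663:
  Base: filing + 25 years → 18 February 2008.
  Regulatory Review Extension: 1855 days claimed exceeds the 767-day cap, so +767 days → 26 March 2010.
  Processing Delay Credit: +391 days → 21 April 2011.
Terminal disclaimer: MR-834495 expires on the earlier of 5 March 2010 and 21 April 2011.

2010-03-05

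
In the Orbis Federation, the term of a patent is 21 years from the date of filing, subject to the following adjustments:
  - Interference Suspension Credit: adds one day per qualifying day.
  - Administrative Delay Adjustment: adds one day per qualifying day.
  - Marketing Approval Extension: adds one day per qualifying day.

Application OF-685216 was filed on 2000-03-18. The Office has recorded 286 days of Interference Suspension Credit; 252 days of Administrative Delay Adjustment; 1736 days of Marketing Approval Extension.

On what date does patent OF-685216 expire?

June 9, 2027

Base term: filing date + 21 years → 18 March 2021.
Interference Suspension Credit: +286 days → 29 December 2021.
Administrative Delay Adjustment: +252 days → 7 September 2022.
Marketing Approval Extension: +1736 days → 9 June 2027.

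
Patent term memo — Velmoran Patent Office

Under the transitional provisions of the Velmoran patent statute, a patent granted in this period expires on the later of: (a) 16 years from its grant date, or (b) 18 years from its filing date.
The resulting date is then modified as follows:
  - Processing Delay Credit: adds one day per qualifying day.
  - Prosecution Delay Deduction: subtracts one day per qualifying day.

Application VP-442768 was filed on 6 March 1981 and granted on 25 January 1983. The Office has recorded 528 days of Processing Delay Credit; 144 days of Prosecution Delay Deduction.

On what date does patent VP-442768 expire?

(a) grant + 16 years → 25 January 1999.
(b) filing + 18 years → 6 March 1999.
Later of the two: 6 March 1999.
Processing Delay Credit: +528 days → 15 August 2000.
Prosecution Delay Deduction: −144 days → 24 March 2000.

March 24, 2000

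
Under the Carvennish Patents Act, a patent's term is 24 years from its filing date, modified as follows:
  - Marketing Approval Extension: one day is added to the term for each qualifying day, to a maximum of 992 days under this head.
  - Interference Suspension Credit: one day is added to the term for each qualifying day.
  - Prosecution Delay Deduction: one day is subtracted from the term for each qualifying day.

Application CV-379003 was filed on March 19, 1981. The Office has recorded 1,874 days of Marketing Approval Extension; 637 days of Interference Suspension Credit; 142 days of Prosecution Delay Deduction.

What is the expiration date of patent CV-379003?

2009-04-14

Base term: filing date + 24 years → 19 March 2005.
Marketing Approval Extension: 1874 days claimed exceeds the 992-day cap, so +992 days → 6 December 2007.
Interference Suspension Credit: +637 days → 3 September 2009.
Prosecution Delay Deduction: −142 days → 14 April 2009.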